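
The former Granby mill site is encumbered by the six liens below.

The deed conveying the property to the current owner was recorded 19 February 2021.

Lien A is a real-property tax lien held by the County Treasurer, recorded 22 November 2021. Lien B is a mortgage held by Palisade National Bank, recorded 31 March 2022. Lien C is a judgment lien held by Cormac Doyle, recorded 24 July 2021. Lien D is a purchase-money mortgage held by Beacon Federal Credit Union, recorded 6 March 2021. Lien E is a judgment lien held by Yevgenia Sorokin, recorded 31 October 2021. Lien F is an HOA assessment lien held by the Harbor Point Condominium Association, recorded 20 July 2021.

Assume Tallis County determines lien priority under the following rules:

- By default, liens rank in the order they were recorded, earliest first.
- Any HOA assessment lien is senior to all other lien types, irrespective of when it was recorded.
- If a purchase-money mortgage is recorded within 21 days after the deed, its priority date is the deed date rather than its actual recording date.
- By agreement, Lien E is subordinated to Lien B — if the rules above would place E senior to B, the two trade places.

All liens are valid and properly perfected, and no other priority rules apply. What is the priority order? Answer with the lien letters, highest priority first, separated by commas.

F, D, C, B, A, E

First, effective dates: D relates back to the deed date 19 February 2021.
F is an HOA assessment lien and takes priority over every other lien.
Among the remaining liens, by effective date: D (19 February 2021), C (24 July 2021), E (31 October 2021), A (22 November 2021), B (31 March 2022).
E would otherwise be senior to B, so under the subordination agreement E and B exchange positions.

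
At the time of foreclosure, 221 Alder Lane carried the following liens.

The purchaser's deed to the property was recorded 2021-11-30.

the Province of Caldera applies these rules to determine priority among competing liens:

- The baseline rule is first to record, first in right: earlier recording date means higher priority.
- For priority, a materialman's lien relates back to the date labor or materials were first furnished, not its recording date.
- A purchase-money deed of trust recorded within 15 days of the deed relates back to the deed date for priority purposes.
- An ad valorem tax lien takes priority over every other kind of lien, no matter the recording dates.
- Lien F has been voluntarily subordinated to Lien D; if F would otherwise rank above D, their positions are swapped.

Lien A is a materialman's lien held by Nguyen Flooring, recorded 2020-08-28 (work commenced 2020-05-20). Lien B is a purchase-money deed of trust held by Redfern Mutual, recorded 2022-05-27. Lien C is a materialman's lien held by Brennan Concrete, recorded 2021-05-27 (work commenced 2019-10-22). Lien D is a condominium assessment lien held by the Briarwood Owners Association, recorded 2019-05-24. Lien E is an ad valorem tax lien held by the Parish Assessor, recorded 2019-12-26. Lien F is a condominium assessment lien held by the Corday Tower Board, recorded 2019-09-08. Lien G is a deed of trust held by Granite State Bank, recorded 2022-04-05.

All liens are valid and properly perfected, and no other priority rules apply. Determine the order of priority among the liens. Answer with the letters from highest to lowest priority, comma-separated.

Adjusting effective dates: A relates back to 2020-05-20 (work commenced); B was recorded 178 days after the deed, outside the 15-day window, so it keeps its recording date; C relates back to 2019-10-22 (work commenced).
E is an ad valorem tax lien and takes priority over every other lien.
Remaining liens by effective date: D (2019-05-24), F (2019-09-08), C (2019-10-22), A (2020-05-20), G (2022-04-05), B (2022-05-27).
F already ranks below D; the subordination has no effect.

E, D, F, C, A, G, B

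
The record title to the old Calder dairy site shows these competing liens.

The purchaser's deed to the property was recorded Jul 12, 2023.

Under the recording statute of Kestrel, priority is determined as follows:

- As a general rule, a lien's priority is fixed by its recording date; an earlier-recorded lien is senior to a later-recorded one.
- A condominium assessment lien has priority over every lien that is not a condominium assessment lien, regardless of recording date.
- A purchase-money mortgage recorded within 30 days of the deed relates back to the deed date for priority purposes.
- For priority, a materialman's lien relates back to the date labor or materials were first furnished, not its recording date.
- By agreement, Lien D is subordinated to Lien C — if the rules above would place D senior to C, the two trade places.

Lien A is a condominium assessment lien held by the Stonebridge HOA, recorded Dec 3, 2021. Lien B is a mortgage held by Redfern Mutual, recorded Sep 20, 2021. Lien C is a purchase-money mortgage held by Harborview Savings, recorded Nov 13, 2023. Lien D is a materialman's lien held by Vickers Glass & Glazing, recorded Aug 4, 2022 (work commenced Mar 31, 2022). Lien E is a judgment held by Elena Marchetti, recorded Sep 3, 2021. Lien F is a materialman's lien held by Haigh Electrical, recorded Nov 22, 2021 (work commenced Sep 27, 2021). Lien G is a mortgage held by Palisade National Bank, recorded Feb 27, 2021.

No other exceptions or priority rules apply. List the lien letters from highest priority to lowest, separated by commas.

Adjusting effective dates: C missed the 30-day window (124 days after the deed), so its recording date stands; D is treated as recorded Mar 31, 2022, the work-commencement date; F relates back to Sep 27, 2021 (work commenced).
A, as a condominium assessment lien, has superpriority and ranks first.
Among the remaining liens, by effective date: G (Feb 27, 2021), E (Sep 3, 2021), B (Sep 20, 2021), F (Sep 27, 2021), D (Mar 31, 2022), C (Nov 13, 2023).
The subordination applies — D was senior to C — so D and C swap.

A, G, E, B, F, C, D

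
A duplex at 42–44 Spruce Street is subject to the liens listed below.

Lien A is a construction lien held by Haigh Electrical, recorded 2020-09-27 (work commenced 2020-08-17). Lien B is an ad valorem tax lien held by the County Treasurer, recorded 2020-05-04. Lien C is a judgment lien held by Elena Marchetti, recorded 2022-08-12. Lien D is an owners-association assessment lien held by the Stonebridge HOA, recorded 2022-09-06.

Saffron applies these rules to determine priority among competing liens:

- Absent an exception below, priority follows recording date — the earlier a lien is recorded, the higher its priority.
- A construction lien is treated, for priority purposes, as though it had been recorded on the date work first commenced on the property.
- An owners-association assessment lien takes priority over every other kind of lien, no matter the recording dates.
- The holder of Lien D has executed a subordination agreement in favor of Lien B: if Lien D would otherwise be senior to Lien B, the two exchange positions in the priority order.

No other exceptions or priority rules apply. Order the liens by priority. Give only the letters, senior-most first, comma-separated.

First, effective dates: A relates back to 2020-08-17 (work commenced).
As an owners-association assessment lien, D is senior to every other lien.
Among the remaining liens, by effective date: B (2020-05-04), A (2020-08-17), C (2022-08-12).
The subordination applies — D was senior to B — so D and B swap.

B, D, A, C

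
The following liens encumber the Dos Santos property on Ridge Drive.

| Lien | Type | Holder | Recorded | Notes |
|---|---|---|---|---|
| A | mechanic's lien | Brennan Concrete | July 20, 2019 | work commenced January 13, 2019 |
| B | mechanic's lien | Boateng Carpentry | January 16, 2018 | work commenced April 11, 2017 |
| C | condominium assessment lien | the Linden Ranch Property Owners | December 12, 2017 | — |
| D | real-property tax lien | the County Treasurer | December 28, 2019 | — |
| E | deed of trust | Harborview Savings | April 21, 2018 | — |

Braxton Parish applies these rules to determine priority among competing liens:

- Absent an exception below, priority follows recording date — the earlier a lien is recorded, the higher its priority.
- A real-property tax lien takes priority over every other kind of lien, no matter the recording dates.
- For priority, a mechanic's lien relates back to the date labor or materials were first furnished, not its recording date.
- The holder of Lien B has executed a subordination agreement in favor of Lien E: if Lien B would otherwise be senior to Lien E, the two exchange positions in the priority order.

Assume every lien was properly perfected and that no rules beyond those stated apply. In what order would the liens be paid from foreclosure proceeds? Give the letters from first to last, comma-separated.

D, E, C, B, A

Effective dates: A's effective date is January 13, 2019, when work began; B is treated as recorded April 11, 2017, the work-commencement date.
D is a real-property tax lien, so it outranks all other liens regardless of date.
Ordering the rest by effective date: B (April 11, 2017), C (December 12, 2017), E (April 21, 2018), A (January 13, 2019).
Because B would otherwise rank above E, the subordination swaps them.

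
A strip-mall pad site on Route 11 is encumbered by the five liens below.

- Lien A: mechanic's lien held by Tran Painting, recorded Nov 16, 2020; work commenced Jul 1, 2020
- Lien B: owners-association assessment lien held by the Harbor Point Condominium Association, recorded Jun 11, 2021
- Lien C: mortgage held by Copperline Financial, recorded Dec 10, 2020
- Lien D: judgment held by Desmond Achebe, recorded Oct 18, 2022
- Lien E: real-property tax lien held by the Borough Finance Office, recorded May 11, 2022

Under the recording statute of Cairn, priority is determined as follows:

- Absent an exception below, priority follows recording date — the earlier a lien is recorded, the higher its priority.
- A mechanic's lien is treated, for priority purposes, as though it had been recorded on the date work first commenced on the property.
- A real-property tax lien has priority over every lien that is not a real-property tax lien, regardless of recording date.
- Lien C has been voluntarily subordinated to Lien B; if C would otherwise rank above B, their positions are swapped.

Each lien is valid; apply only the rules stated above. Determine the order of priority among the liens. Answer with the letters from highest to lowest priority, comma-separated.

Effective dates: A relates back to Jul 1, 2020 (work commenced).
E, as a real-property tax lien, has superpriority and ranks first.
The other liens, earliest effective date first: A (Jul 1, 2020), C (Dec 10, 2020), B (Jun 11, 2021), D (Oct 18, 2022).
C is senior to B before the subordination, so the two trade places.

E, A, B, C, D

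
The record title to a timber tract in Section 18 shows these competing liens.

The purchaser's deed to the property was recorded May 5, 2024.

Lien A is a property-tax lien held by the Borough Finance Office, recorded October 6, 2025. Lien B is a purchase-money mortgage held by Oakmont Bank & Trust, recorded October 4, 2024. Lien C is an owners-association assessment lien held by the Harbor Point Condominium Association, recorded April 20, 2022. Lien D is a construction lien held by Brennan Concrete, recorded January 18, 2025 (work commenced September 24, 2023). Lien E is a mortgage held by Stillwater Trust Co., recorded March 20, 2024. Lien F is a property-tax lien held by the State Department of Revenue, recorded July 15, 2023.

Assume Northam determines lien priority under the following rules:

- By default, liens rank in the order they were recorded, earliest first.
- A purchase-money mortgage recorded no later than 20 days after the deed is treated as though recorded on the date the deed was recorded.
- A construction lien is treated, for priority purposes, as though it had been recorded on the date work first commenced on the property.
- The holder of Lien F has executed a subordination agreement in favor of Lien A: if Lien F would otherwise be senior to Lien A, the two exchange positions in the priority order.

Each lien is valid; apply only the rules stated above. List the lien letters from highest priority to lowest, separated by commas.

C, A, D, E, B, F

Effective dates: B was recorded 152 days after the deed — beyond 20 days — so no relation-back applies; D is treated as recorded September 24, 2023, the work-commencement date.
Sorted by effective date: C (April 20, 2022), F (July 15, 2023), D (September 24, 2023), E (March 20, 2024), B (October 4, 2024), A (October 6, 2025).
F is senior to A before the subordination, so the two trade places.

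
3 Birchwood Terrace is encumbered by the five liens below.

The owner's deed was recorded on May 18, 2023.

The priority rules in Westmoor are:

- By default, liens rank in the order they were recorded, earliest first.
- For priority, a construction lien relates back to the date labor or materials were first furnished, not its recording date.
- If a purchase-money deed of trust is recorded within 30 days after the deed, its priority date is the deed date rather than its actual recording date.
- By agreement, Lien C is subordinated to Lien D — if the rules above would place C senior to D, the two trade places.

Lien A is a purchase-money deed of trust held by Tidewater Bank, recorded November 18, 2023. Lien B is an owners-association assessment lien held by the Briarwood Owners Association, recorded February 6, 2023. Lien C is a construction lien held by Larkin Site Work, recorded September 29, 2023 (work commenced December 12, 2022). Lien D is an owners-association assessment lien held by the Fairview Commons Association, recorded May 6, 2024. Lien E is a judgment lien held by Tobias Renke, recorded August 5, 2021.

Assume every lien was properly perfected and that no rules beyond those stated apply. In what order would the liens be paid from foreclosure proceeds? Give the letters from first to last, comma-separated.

E, D, B, A, C

Adjusting effective dates: A was recorded 184 days after the deed — beyond 30 days — so no relation-back applies; C relates back to December 12, 2022 (work commenced).
Ordering by effective date: E (August 5, 2021), C (December 12, 2022), B (February 6, 2023), A (November 18, 2023), D (May 6, 2024).
Because C would otherwise rank above D, the subordination swaps them.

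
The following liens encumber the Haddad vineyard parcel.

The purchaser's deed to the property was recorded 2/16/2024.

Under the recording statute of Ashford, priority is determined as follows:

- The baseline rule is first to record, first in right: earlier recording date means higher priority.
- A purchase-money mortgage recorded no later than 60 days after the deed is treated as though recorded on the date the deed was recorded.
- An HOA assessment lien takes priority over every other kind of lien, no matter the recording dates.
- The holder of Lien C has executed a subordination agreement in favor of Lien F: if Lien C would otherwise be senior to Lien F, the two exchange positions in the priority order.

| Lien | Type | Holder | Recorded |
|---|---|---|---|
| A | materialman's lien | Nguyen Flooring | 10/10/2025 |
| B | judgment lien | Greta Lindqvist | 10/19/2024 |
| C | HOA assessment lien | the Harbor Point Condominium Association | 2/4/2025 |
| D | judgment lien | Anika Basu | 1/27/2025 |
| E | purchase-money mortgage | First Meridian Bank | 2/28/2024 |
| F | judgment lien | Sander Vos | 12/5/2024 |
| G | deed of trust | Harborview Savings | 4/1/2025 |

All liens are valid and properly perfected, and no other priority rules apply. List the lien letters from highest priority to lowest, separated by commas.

Effective dates after the stated exceptions: E's effective date is the deed date, 2/16/2024.
C, as an HOA assessment lien, has superpriority and ranks first.
The other liens, earliest effective date first: E (2/16/2024), B (10/19/2024), F (12/5/2024), D (1/27/2025), G (4/1/2025), A (10/10/2025).
C is senior to F before the subordination, so the two trade places.

F, E, B, C, D, G, A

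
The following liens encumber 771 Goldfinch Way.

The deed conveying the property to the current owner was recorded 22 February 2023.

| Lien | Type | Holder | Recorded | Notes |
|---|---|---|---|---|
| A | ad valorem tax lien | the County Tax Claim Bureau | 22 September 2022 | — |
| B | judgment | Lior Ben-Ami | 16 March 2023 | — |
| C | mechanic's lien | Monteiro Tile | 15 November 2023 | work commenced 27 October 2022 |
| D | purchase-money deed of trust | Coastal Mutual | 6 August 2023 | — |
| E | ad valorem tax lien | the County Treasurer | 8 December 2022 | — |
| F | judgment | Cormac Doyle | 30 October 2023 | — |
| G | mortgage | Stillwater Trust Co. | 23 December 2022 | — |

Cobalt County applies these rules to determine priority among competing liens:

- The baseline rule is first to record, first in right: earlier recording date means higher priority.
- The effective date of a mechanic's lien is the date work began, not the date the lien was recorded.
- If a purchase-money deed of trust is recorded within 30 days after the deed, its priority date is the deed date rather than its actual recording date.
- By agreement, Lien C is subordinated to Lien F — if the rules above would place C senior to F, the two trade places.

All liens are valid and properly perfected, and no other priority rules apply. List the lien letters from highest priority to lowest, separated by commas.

Effective dates: C relates back to 27 October 2022 (work commenced); D was recorded 165 days after the deed — beyond 30 days — so no relation-back applies.
Ordering by effective date: A (22 September 2022), C (27 October 2022), E (8 December 2022), G (23 December 2022), B (16 March 2023), D (6 August 2023), F (30 October 2023).
C is senior to F before the subordination, so the two trade places.

A, F, E, G, B, D, C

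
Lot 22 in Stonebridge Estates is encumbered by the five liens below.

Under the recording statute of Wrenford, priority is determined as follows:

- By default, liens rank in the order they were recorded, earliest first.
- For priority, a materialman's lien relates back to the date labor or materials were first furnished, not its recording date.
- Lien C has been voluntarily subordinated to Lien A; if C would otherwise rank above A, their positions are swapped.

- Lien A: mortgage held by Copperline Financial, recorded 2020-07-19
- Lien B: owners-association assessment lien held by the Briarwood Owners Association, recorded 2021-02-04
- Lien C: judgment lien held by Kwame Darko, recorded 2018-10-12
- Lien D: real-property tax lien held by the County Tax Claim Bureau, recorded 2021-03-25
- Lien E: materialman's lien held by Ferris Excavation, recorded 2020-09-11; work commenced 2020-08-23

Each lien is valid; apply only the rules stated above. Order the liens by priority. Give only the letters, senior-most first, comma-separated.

Effective dates: E is treated as recorded 2020-08-23, the work-commencement date.
By effective date: C (2018-10-12), A (2020-07-19), E (2020-08-23), B (2021-02-04), D (2021-03-25).
C is senior to A before the subordination, so the two trade places.

A, C, E, B, D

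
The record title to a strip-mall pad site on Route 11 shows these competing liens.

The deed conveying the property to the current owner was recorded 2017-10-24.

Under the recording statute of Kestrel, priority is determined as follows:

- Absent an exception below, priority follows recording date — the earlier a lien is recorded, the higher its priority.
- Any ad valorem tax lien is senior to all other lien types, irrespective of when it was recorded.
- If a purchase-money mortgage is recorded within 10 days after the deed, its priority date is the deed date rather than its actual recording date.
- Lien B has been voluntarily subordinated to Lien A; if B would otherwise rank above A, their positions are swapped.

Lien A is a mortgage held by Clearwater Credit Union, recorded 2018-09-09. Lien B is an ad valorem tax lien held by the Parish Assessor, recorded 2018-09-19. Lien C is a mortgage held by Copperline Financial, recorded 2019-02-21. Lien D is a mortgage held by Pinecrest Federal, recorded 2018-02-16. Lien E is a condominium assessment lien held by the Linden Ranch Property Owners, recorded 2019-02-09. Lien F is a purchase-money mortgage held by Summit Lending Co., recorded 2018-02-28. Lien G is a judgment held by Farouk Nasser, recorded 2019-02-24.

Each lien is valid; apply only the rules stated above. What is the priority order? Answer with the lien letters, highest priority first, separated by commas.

Effective dates after the stated exceptions: F was recorded 127 days after the deed, outside the 10-day window, so it keeps its recording date.
As an ad valorem tax lien, B is senior to every other lien.
Ordering the rest by effective date: D (2018-02-16), F (2018-02-28), A (2018-09-09), E (2019-02-09), C (2019-02-21), G (2019-02-24).
B is senior to A before the subordination, so the two trade places.

A, D, F, B, E, C, G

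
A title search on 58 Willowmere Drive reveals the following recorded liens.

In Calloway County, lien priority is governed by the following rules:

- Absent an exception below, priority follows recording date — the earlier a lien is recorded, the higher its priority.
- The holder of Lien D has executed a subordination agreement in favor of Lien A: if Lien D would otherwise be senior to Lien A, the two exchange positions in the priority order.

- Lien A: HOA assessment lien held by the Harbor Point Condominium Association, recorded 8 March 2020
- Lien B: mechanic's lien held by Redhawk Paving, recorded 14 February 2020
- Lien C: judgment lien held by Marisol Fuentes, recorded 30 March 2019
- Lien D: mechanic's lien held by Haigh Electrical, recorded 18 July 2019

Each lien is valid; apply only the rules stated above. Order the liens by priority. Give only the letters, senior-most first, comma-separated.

By effective date: C (30 March 2019), D (18 July 2019), B (14 February 2020), A (8 March 2020).
The subordination applies — D was senior to A — so D and A swap.

C, A, B, D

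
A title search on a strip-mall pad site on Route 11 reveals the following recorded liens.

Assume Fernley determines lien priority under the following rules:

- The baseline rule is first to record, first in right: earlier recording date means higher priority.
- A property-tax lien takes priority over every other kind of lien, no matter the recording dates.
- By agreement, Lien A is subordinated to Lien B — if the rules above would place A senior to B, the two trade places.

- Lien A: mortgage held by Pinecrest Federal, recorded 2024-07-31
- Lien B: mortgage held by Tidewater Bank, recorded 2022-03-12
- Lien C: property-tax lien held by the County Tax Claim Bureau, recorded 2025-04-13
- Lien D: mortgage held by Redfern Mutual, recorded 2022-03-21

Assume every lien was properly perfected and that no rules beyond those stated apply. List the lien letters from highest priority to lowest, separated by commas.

As a property-tax lien, C is senior to every other lien.
The other liens, earliest effective date first: B (2022-03-12), D (2022-03-21), A (2024-07-31).
A is already junior to B, so the subordination agreement changes nothing.

C, B, D, A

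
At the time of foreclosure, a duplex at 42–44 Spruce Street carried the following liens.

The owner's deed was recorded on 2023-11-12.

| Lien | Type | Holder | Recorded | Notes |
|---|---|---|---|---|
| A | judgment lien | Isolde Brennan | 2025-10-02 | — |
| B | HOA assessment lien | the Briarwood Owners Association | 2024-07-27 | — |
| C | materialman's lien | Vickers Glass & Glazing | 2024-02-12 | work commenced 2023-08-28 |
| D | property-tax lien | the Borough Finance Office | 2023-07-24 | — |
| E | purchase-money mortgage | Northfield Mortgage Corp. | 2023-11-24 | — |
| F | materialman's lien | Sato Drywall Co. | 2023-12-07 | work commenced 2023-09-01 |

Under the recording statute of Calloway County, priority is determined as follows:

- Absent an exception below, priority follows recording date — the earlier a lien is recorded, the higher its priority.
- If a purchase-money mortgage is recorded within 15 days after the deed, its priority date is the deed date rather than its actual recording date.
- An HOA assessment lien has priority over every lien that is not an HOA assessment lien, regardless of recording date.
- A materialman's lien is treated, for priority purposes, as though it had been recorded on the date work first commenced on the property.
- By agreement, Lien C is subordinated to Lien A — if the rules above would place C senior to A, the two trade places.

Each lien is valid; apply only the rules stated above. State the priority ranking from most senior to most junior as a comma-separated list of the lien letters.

First, effective dates: C is treated as recorded 2023-08-28, the work-commencement date; E was recorded within the 15-day window, so its effective date is the deed date 2023-11-12; F is treated as recorded 2023-09-01, the work-commencement date.
B, as an HOA assessment lien, has superpriority and ranks first.
Remaining liens by effective date: D (2023-07-24), C (2023-08-28), F (2023-09-01), E (2023-11-12), A (2025-10-02).
Because C would otherwise rank above A, the subordination swaps them.

B, D, A, F, E, C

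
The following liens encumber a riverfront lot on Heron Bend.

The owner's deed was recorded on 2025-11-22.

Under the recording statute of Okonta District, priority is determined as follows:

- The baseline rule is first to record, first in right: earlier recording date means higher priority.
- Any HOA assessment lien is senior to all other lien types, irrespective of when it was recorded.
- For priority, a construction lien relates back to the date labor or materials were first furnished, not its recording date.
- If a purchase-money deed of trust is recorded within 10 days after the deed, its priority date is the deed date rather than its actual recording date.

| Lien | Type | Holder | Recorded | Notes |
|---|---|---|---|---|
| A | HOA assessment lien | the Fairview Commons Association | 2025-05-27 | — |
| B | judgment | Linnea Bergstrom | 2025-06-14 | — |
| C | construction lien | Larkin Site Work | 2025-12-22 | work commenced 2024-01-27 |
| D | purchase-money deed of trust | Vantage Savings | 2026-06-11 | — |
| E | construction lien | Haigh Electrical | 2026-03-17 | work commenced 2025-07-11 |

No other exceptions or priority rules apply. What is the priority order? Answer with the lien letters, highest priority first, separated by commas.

Effective dates: C's effective date is 2024-01-27, when work began; D missed the 10-day window (201 days after the deed), so its recording date stands; E is treated as recorded 2025-07-11, the work-commencement date.
A is an HOA assessment lien, so it outranks all other liens regardless of date.
Remaining liens by effective date: C (2024-01-27), B (2025-06-14), E (2025-07-11), D (2026-06-11).

A, C, B, E, D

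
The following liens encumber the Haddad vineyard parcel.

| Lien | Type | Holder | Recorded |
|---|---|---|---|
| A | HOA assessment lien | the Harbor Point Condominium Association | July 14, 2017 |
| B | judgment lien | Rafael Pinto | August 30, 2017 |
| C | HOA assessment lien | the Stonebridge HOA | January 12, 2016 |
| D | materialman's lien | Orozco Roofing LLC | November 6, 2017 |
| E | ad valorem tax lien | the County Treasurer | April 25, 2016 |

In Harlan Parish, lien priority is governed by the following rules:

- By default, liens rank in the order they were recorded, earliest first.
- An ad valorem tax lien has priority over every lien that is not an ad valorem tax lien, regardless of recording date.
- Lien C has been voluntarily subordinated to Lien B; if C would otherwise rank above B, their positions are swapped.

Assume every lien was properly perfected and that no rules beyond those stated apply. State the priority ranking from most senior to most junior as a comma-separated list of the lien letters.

E, B, A, C, D

E is an ad valorem tax lien and takes priority over every other lien.
The other liens, earliest effective date first: C (January 12, 2016), A (July 14, 2017), B (August 30, 2017), D (November 6, 2017).
Because C would otherwise rank above B, the subordination swaps them.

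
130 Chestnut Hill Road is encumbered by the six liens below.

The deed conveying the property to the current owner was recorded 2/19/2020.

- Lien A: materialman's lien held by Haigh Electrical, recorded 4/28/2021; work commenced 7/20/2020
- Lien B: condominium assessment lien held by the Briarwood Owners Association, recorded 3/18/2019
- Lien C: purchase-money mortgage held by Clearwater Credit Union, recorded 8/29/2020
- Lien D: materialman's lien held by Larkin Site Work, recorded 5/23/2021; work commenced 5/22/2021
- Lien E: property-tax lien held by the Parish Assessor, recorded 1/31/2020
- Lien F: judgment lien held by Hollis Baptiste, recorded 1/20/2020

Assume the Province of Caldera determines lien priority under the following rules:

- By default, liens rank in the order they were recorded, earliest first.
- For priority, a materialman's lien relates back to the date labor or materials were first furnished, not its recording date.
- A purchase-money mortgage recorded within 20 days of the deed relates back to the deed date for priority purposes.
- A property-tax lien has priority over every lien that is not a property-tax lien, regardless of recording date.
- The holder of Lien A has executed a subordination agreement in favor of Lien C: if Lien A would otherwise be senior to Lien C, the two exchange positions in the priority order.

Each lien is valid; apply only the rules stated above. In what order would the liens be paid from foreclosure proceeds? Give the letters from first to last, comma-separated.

Adjusting effective dates: A relates back to 7/20/2020 (work commenced); C was recorded 192 days after the deed — beyond 20 days — so no relation-back applies; D relates back to 5/22/2021 (work commenced).
E is a property-tax lien and takes priority over every other lien.
Among the remaining liens, by effective date: B (3/18/2019), F (1/20/2020), A (7/20/2020), C (8/29/2020), D (5/22/2021).
A would otherwise be senior to C, so under the subordination agreement A and C exchange positions.

E, B, F, C, A, D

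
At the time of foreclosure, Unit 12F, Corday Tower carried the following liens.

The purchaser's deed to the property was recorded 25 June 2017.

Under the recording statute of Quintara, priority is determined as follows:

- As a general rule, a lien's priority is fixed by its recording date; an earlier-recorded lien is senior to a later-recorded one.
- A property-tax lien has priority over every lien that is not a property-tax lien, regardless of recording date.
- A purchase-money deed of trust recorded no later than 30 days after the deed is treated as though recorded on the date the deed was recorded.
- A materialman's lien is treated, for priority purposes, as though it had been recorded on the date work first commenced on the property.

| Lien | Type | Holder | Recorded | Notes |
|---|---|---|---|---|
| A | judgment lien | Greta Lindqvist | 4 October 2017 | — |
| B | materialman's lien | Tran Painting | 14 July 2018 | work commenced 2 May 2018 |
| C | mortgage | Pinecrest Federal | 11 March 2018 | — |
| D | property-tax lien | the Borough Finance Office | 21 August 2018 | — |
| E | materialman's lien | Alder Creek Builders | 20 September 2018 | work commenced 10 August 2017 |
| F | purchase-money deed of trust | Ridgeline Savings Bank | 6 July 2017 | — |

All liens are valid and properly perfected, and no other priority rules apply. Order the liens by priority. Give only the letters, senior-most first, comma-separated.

D, F, E, A, C, B

Effective dates: B's effective date is 2 May 2018, when work began; E is treated as recorded 10 August 2017, the work-commencement date; F's effective date is the deed date, 25 June 2017.
As a property-tax lien, D is senior to every other lien.
The other liens, earliest effective date first: F (25 June 2017), E (10 August 2017), A (4 October 2017), C (11 March 2018), B (2 May 2018).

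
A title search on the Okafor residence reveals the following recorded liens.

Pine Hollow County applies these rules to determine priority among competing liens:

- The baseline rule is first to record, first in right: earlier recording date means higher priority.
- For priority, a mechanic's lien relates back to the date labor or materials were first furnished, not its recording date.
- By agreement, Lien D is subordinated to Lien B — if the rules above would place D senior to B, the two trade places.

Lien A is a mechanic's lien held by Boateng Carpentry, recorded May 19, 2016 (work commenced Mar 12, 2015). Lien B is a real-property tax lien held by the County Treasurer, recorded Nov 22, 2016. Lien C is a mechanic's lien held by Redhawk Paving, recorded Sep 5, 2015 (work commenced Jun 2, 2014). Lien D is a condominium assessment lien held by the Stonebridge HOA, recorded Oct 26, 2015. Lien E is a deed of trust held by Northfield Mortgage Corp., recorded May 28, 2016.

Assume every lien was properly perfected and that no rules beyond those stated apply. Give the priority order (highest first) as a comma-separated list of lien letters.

Adjusting effective dates: A relates back to Mar 12, 2015 (work commenced); C's effective date is Jun 2, 2014, when work began.
Sorted by effective date: C (Jun 2, 2014), A (Mar 12, 2015), D (Oct 26, 2015), E (May 28, 2016), B (Nov 22, 2016).
Because D would otherwise rank above B, the subordination swaps them.

C, A, B, E, D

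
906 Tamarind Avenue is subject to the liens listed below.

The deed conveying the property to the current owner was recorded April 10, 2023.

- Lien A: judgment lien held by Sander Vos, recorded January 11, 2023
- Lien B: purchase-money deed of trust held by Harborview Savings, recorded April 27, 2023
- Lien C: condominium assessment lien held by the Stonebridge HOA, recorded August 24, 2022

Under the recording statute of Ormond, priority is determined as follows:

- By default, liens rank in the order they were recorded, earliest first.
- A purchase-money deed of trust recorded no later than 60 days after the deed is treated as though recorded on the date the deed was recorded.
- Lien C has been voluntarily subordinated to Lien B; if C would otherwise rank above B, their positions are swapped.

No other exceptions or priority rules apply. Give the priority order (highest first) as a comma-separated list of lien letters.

B, A, C

First, effective dates: B relates back to the deed date April 10, 2023.
By effective date: C (August 24, 2022), A (January 11, 2023), B (April 10, 2023).
The subordination applies — C was senior to B — so C and B swap.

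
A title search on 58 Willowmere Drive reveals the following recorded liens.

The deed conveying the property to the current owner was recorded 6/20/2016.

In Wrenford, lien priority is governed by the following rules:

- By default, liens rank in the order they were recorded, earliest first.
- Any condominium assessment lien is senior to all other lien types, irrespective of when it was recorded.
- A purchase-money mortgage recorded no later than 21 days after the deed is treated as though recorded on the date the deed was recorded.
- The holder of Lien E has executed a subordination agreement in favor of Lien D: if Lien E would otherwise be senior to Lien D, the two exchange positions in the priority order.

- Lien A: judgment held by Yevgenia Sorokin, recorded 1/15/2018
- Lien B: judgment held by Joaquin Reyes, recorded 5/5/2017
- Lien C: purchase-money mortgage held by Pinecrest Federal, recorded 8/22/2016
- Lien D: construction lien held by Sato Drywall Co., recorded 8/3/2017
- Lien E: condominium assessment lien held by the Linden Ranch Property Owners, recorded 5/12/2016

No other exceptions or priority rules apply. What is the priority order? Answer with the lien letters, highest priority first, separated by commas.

D, C, B, E, A

Adjusting effective dates: C was recorded 63 days after the deed — beyond 21 days — so no relation-back applies.
E is a condominium assessment lien and takes priority over every other lien.
Ordering the rest by effective date: C (8/22/2016), B (5/5/2017), D (8/3/2017), A (1/15/2018).
The subordination applies — E was senior to D — so E and D swap.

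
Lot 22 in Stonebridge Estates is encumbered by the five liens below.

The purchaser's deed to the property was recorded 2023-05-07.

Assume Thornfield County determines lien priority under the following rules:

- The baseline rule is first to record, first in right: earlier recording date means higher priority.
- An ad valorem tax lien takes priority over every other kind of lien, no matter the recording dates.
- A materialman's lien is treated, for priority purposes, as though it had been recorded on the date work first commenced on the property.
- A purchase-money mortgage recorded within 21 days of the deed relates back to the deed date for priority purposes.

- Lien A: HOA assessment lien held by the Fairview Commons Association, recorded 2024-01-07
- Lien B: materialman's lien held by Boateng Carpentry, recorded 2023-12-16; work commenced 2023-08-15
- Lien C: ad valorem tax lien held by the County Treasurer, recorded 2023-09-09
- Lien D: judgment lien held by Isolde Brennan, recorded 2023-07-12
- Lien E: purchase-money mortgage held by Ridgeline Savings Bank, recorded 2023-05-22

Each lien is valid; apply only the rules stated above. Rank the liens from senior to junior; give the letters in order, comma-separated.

C, E, D, B, A

Effective dates: B relates back to 2023-08-15 (work commenced); E's effective date is the deed date, 2023-05-07.
As an ad valorem tax lien, C is senior to every other lien.
Ordering the rest by effective date: E (2023-05-07), D (2023-07-12), B (2023-08-15), A (2024-01-07).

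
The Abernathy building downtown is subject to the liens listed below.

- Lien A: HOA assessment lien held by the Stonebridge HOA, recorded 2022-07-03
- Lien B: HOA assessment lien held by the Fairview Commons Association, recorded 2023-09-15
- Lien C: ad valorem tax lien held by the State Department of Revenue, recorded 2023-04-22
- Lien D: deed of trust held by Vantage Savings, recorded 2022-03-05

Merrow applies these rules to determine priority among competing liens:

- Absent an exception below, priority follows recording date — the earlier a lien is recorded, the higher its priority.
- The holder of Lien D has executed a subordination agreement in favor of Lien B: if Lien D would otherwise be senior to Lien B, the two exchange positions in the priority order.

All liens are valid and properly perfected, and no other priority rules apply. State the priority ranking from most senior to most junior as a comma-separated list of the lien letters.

By effective date, earliest first: D (2022-03-05), A (2022-07-03), C (2023-04-22), B (2023-09-15).
Because D would otherwise rank above B, the subordination swaps them.

B, A, C, D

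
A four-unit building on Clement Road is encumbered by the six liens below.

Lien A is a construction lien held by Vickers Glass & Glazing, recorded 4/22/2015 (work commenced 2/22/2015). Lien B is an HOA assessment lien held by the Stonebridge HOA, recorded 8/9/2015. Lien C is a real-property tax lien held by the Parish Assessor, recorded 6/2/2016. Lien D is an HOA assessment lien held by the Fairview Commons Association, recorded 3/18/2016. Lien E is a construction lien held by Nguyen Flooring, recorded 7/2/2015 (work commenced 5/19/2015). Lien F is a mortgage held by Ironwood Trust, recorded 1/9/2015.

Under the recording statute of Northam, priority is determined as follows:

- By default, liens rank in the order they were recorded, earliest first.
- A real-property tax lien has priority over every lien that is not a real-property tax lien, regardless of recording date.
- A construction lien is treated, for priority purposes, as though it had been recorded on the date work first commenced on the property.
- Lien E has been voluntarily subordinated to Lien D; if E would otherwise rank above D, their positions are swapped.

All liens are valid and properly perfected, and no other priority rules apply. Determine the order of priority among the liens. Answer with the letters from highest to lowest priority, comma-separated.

C, F, A, D, B, E

Effective dates: A is treated as recorded 2/22/2015, the work-commencement date; E's effective date is 5/19/2015, when work began.
C is a real-property tax lien, so it outranks all other liens regardless of date.
Among the remaining liens, by effective date: F (1/9/2015), A (2/22/2015), E (5/19/2015), B (8/9/2015), D (3/18/2016).
E would otherwise be senior to D, so under the subordination agreement E and D exchange positions.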